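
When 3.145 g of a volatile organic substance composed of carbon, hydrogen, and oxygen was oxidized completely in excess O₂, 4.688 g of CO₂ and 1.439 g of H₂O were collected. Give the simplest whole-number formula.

mol C = 4.688 g CO₂ ÷ 44.009 g/mol = 0.10652 mol
mol H = 2 × 1.439 g H₂O ÷ 18.015 g/mol = 0.15976 mol
mass O = 3.145 − (1.2795 + 0.16103) = 1.7045 g → mol O = 1.7045 ÷ 15.999 = 0.10654 mol
Divide by the smallest (0.10652 mol): C 1.000, H 1.500, O 1.000
Multiplying each by 2 gives whole numbers: C 2.00, H 3.00, O 2.00

C2H3O2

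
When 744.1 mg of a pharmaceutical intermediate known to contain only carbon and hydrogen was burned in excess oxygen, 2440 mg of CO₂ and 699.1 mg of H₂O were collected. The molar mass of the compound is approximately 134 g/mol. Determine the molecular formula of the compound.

C10H14

mol C = 2.440 g CO₂ ÷ 44.009 g/mol = 0.055443 mol
mol H = 2 × 0.6991 g H₂O ÷ 18.015 g/mol = 0.077613 mol
Divide by the smallest (0.055443 mol): C 1.000, H 1.400
Multiplying each by 5 gives whole numbers: C 5.00, H 7.00
Empirical formula: C5H7
Empirical-formula mass = 67.11 g/mol; 134 ÷ 67.11 ≈ 2, so the molecular formula is C10H14.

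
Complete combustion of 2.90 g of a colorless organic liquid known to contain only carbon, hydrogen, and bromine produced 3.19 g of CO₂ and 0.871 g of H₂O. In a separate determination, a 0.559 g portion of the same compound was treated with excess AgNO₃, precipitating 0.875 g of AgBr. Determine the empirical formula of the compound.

mol C = 3.19 g CO₂ ÷ 44.009 g/mol = 0.07249 mol
mol H = 2 × 0.871 g H₂O ÷ 18.015 g/mol = 0.09670 mol
From the AgBr data: mol Br per gram of compound = (0.875 ÷ 187.772) ÷ 0.559 = 0.008336 mol/g, so in the 2.90 g combustion sample mol Br = 0.02417 mol
Divide by the smallest (0.02417 mol): C 2.998, H 4.000, Br 1.000

C3H4Br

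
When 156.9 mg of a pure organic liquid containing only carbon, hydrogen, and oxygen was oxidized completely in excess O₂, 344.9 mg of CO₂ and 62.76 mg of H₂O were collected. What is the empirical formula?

mol C = 0.3449 g CO₂ ÷ 44.009 g/mol = 0.0078370 mol
mol H = 2 × 0.06276 g H₂O ÷ 18.015 g/mol = 0.0069675 mol
mass O = 0.1569 − (0.094131 + 0.0070233) = 0.055746 g → mol O = 0.055746 ÷ 15.999 = 0.0034844 mol
Divide by the smallest (0.0034844 mol): C 2.249, H 2.000, O 1.000
Multiplying each by 4 gives whole numbers: C 9.00, H 8.00, O 4.00

C9H8O4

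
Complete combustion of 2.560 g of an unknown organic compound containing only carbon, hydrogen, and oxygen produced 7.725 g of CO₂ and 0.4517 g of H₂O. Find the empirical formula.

mol C = 7.725 g CO₂ ÷ 44.009 g/mol = 0.17553 mol
mol H = 2 × 0.4517 g H₂O ÷ 18.015 g/mol = 0.050147 mol
mass O = 2.560 − (2.1083 + 0.050548) = 0.40113 g → mol O = 0.40113 ÷ 15.999 = 0.025072 mol
Divide by the smallest (0.025072 mol): C 7.001, H 2.000, O 1.000

C7H2O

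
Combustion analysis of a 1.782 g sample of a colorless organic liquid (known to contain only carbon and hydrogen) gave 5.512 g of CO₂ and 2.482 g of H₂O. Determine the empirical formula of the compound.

C5H11

mol C = 5.512 g CO₂ ÷ 44.009 g/mol = 0.12525 mol
mol H = 2 × 2.482 g H₂O ÷ 18.015 g/mol = 0.27555 mol
Divide by the smallest (0.12525 mol): C 1.000, H 2.200
Multiplying each by 5 gives whole numbers: C 5.00, H 11.00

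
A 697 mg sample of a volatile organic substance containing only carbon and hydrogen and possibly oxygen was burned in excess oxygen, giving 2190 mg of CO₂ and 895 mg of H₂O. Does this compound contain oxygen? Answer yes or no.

no

mol C = 2.19 g CO₂ ÷ 44.009 g/mol = 0.04976 mol
mol H = 2 × 0.895 g H₂O ÷ 18.015 g/mol = 0.09936 mol
C and H together account for 0.6979 g — essentially the entire 0.697 g sample — so the compound contains no oxygen.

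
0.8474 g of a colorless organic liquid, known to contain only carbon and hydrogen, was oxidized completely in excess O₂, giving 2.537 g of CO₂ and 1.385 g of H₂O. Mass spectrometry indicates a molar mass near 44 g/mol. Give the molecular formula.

mol C = 2.537 g CO₂ ÷ 44.009 g/mol = 0.057647 mol
mol H = 2 × 1.385 g H₂O ÷ 18.015 g/mol = 0.15376 mol
Divide by the smallest (0.057647 mol): C 1.000, H 2.667
Multiplying each by 3 gives whole numbers: C 3.00, H 8.00
Empirical formula: C3H8
Empirical-formula mass = 44.10 g/mol; 44 ÷ 44.10 ≈ 1, so the molecular formula is C3H8.

C3H8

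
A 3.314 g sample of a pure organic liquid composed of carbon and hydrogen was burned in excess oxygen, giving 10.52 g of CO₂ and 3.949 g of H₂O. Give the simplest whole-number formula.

C6H11

mol C = 10.52 g CO₂ ÷ 44.009 g/mol = 0.23904 mol
mol H = 2 × 3.949 g H₂O ÷ 18.015 g/mol = 0.43841 mol
Divide by the smallest (0.23904 mol): C 1.000, H 1.834
Multiplying each by 6 gives whole numbers: C 6.00, H 11.00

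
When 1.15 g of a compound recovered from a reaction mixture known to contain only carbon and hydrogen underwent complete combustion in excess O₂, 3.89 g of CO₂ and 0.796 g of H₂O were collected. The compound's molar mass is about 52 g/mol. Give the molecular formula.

C4H4

mol C = 3.89 g CO₂ ÷ 44.009 g/mol = 0.08839 mol
mol H = 2 × 0.796 g H₂O ÷ 18.015 g/mol = 0.08837 mol
Divide by the smallest (0.08837 mol): C 1.000, H 1.000
Empirical formula: CH
Empirical-formula mass = 13.02 g/mol; 52 ÷ 13.02 ≈ 4, so the molecular formula is C4H4.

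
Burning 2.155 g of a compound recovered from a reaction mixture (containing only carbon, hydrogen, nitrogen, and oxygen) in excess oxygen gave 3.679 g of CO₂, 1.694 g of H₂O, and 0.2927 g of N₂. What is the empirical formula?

C4H9NO2

mol C = 3.679 g CO₂ ÷ 44.009 g/mol = 0.083597 mol
mol H = 2 × 1.694 g H₂O ÷ 18.015 g/mol = 0.18807 mol
mol N = 2 × 0.2927 g N₂ ÷ 28.014 g/mol = 0.020897 mol
mass O = 2.155 − (1.0041 + 0.18957 + 0.29270) = 0.66865 g → mol O = 0.66865 ÷ 15.999 = 0.041793 mol
Divide by the smallest (0.020897 mol): C 4.000, H 9.000, N 1.000, O 2.000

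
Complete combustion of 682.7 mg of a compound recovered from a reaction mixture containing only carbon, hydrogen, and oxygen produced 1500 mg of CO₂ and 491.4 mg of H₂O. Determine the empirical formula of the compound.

mol C = 1.500 g CO₂ ÷ 44.009 g/mol = 0.034084 mol
mol H = 2 × 0.4914 g H₂O ÷ 18.015 g/mol = 0.054555 mol
mass O = 0.6827 − (0.40938 + 0.054991) = 0.21833 g → mol O = 0.21833 ÷ 15.999 = 0.013646 mol
Divide by the smallest (0.013646 mol): C 2.498, H 3.998, O 1.000
Multiplying each by 2 gives whole numbers: C 5.00, H 8.00, O 2.00

C5H8O2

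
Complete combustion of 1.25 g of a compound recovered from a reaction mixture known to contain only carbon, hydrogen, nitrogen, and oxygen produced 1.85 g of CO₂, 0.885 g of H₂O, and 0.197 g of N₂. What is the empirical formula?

mol C = 1.85 g CO₂ ÷ 44.009 g/mol = 0.04204 mol
mol H = 2 × 0.885 g H₂O ÷ 18.015 g/mol = 0.09825 mol
mol N = 2 × 0.197 g N₂ ÷ 28.014 g/mol = 0.01406 mol
mass O = 1.25 − (0.5049 + 0.09904 + 0.1970) = 0.4491 g → mol O = 0.4491 ÷ 15.999 = 0.02807 mol
Divide by the smallest (0.01406 mol): C 2.989, H 6.986, N 1.000, O 1.996

C3H7NO2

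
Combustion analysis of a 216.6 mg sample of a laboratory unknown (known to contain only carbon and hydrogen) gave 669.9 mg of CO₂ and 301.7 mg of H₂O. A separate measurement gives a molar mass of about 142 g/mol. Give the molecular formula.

C10H22

mol C = 0.6699 g CO₂ ÷ 44.009 g/mol = 0.015222 mol
mol H = 2 × 0.3017 g H₂O ÷ 18.015 g/mol = 0.033494 mol
Divide by the smallest (0.015222 mol): C 1.000, H 2.200
Multiplying each by 5 gives whole numbers: C 5.00, H 11.00
Empirical formula: C5H11
Empirical-formula mass = 71.14 g/mol; 142 ÷ 71.14 ≈ 2, so the molecular formula is C10H22.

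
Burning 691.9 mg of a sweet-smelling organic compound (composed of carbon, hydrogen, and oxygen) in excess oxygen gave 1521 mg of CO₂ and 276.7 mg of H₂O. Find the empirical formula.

C9H8O4

mol C = 1.521 g CO₂ ÷ 44.009 g/mol = 0.034561 mol
mol H = 2 × 0.2767 g H₂O ÷ 18.015 g/mol = 0.030719 mol
mass O = 0.6919 − (0.41511 + 0.030965) = 0.24582 g → mol O = 0.24582 ÷ 15.999 = 0.015365 mol
Divide by the smallest (0.015365 mol): C 2.249, H 1.999, O 1.000
Multiplying each by 4 gives whole numbers: C 9.00, H 8.00, O 4.00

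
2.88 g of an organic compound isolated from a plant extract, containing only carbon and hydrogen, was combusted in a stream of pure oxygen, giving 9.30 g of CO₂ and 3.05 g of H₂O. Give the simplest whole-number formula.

mol C = 9.30 g CO₂ ÷ 44.009 g/mol = 0.2113 mol
mol H = 2 × 3.05 g H₂O ÷ 18.015 g/mol = 0.3386 mol
Divide by the smallest (0.2113 mol): C 1.000, H 1.602
Multiplying each by 5 gives whole numbers: C 5.00, H 8.01

C5H8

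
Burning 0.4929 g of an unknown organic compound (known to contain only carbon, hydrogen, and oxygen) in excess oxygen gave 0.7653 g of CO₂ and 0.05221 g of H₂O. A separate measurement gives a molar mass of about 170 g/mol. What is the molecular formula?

C6H2O6

mol C = 0.7653 g CO₂ ÷ 44.009 g/mol = 0.017390 mol
mol H = 2 × 0.05221 g H₂O ÷ 18.015 g/mol = 0.0057963 mol
mass O = 0.4929 − (0.20887 + 0.0058427) = 0.27819 g → mol O = 0.27819 ÷ 15.999 = 0.017388 mol
Divide by the smallest (0.0057963 mol): C 3.000, H 1.000, O 3.000
Empirical formula: C3HO3
Empirical-formula mass = 85.04 g/mol; 170 ÷ 85.04 ≈ 2, so the molecular formula is C6H2O6.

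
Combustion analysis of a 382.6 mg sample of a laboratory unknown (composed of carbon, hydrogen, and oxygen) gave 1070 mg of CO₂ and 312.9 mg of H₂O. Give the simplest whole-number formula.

C7H10O

mol C = 1.070 g CO₂ ÷ 44.009 g/mol = 0.024313 mol
mol H = 2 × 0.3129 g H₂O ÷ 18.015 g/mol = 0.034738 mol
mass O = 0.3826 − (0.29203 + 0.035016) = 0.055558 g → mol O = 0.055558 ÷ 15.999 = 0.0034726 mol
Divide by the smallest (0.0034726 mol): C 7.001, H 10.003, O 1.000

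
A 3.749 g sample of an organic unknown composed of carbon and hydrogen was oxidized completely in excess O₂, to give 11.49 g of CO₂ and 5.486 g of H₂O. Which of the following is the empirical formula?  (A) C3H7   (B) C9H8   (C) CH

mol C = 11.49 g CO₂ ÷ 44.009 g/mol = 0.26108 mol
mol H = 2 × 5.486 g H₂O ÷ 18.015 g/mol = 0.60905 mol
Divide by the smallest (0.26108 mol): C 1.000, H 2.333
Multiplying each by 3 gives whole numbers: C 3.00, H 7.00

(A) C3H7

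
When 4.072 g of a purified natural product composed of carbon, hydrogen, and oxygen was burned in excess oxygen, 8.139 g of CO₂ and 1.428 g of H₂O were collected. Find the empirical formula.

mol C = 8.139 g CO₂ ÷ 44.009 g/mol = 0.18494 mol
mol H = 2 × 1.428 g H₂O ÷ 18.015 g/mol = 0.15853 mol
mass O = 4.072 − (2.2213 + 0.15980) = 1.6909 g → mol O = 1.6909 ÷ 15.999 = 0.10569 mol
Divide by the smallest (0.10569 mol): C 1.750, H 1.500, O 1.000
Multiplying each by 4 gives whole numbers: C 7.00, H 6.00, O 4.00

C7H6O4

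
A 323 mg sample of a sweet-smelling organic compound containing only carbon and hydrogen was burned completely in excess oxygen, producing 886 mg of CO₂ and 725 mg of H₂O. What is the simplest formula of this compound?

CH4

mol C = 0.886 g CO₂ ÷ 44.009 g/mol = 0.02013 mol
mol H = 2 × 0.725 g H₂O ÷ 18.015 g/mol = 0.08049 mol
Divide by the smallest (0.02013 mol): C 1.000, H 3.998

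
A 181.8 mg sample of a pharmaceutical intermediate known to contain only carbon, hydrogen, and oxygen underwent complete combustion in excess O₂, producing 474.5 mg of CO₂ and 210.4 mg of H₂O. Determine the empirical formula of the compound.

mol C = 0.4745 g CO₂ ÷ 44.009 g/mol = 0.010782 mol
mol H = 2 × 0.2104 g H₂O ÷ 18.015 g/mol = 0.023358 mol
mass O = 0.1818 − (0.12950 + 0.023545) = 0.028754 g → mol O = 0.028754 ÷ 15.999 = 0.0017972 mol
Divide by the smallest (0.0017972 mol): C 5.999, H 12.997, O 1.000

C6H13O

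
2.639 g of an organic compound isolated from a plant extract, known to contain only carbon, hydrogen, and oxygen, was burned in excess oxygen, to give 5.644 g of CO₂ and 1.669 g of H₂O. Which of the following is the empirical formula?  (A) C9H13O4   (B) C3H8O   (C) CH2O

mol C = 5.644 g CO₂ ÷ 44.009 g/mol = 0.12825 mol
mol H = 2 × 1.669 g H₂O ÷ 18.015 g/mol = 0.18529 mol
mass O = 2.639 − (1.5404 + 0.18677) = 0.91186 g → mol O = 0.91186 ÷ 15.999 = 0.056995 mol
Divide by the smallest (0.056995 mol): C 2.250, H 3.251, O 1.000
Multiplying each by 4 gives whole numbers: C 9.00, H 13.00, O 4.00

(A) C9H13O4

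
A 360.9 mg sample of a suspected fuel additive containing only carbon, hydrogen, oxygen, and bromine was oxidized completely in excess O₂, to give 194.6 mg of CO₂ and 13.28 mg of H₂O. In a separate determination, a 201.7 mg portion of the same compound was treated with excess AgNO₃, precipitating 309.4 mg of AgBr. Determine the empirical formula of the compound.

C3HBr2O3

mol C = 0.1946 g CO₂ ÷ 44.009 g/mol = 0.0044218 mol
mol H = 2 × 0.01328 g H₂O ÷ 18.015 g/mol = 0.0014743 mol
From the AgBr data: mol Br per gram of compound = (0.3094 ÷ 187.772) ÷ 0.2017 = 0.0081693 mol/g, so in the 0.3609 g combustion sample mol Br = 0.0029483 mol
mass O = 0.3609 − (0.053111 + 0.0014861 + 0.23558) = 0.070723 g → mol O = 0.070723 ÷ 15.999 = 0.0044205 mol
Divide by the smallest (0.0014743 mol): C 2.999, H 1.000, Br 2.000, O 2.998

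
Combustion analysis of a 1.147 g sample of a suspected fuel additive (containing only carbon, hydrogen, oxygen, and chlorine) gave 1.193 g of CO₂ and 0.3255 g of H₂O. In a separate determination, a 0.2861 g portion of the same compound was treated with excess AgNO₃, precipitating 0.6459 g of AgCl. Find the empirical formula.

C3H4Cl2O

mol C = 1.193 g CO₂ ÷ 44.009 g/mol = 0.027108 mol
mol H = 2 × 0.3255 g H₂O ÷ 18.015 g/mol = 0.036137 mol
From the AgCl data: mol Cl per gram of compound = (0.6459 ÷ 143.318) ÷ 0.2861 = 0.015752 mol/g, so in the 1.147 g combustion sample mol Cl = 0.018068 mol
mass O = 1.147 − (0.32560 + 0.036426 + 0.64051) = 0.14447 g → mol O = 0.14447 ÷ 15.999 = 0.0090298 mol
Divide by the smallest (0.0090298 mol): C 3.002, H 4.002, Cl 2.001, O 1.000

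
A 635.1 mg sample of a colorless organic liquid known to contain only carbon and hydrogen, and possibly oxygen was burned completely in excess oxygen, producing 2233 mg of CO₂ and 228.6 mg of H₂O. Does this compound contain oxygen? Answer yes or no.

mol C = 2.233 g CO₂ ÷ 44.009 g/mol = 0.050740 mol
mol H = 2 × 0.2286 g H₂O ÷ 18.015 g/mol = 0.025379 mol
C and H together account for 0.63502 g — essentially the entire 0.6351 g sample — so the compound contains no oxygen.

no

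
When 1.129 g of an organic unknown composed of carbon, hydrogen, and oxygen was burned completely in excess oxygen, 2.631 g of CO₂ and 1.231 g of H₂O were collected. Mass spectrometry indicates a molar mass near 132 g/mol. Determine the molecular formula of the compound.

mol C = 2.631 g CO₂ ÷ 44.009 g/mol = 0.059783 mol
mol H = 2 × 1.231 g H₂O ÷ 18.015 g/mol = 0.13666 mol
mass O = 1.129 − (0.71806 + 0.13776) = 0.27319 g → mol O = 0.27319 ÷ 15.999 = 0.017075 mol
Divide by the smallest (0.017075 mol): C 3.501, H 8.004, O 1.000
Multiplying each by 2 gives whole numbers: C 7.00, H 16.01, O 2.00
Empirical formula: C7H16O2
Empirical-formula mass = 132.20 g/mol; 132 ÷ 132.20 ≈ 1, so the molecular formula is C7H16O2.

C7H16O2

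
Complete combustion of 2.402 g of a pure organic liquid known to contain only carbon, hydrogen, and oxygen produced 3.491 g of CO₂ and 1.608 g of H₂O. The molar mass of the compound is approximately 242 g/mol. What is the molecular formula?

C8H18O8

mol C = 3.491 g CO₂ ÷ 44.009 g/mol = 0.079325 mol
mol H = 2 × 1.608 g H₂O ÷ 18.015 g/mol = 0.17852 mol
mass O = 2.402 − (0.95277 + 0.17995) = 1.2693 g → mol O = 1.2693 ÷ 15.999 = 0.079335 mol
Divide by the smallest (0.079325 mol): C 1.000, H 2.250, O 1.000
Multiplying each by 4 gives whole numbers: C 4.00, H 9.00, O 4.00
Empirical formula: C4H9O4
Empirical-formula mass = 121.11 g/mol; 242 ÷ 121.11 ≈ 2, so the molecular formula is C8H18O8.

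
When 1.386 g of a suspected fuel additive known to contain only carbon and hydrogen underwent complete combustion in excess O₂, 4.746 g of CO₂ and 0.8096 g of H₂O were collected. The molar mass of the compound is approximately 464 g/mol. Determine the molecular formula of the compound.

C36H30

mol C = 4.746 g CO₂ ÷ 44.009 g/mol = 0.10784 mol
mol H = 2 × 0.8096 g H₂O ÷ 18.015 g/mol = 0.089881 mol
Divide by the smallest (0.089881 mol): C 1.200, H 1.000
Multiplying each by 5 gives whole numbers: C 6.00, H 5.00
Empirical formula: C6H5
Empirical-formula mass = 77.11 g/mol; 464 ÷ 77.11 ≈ 6, so the molecular formula is C36H30.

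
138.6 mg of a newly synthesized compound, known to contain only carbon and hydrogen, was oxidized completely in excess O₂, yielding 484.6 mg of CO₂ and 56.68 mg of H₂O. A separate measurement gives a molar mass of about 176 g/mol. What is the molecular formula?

mol C = 0.4846 g CO₂ ÷ 44.009 g/mol = 0.011011 mol
mol H = 2 × 0.05668 g H₂O ÷ 18.015 g/mol = 0.0062925 mol
Divide by the smallest (0.0062925 mol): C 1.750, H 1.000
Multiplying each by 4 gives whole numbers: C 7.00, H 4.00
Empirical formula: C7H4
Empirical-formula mass = 88.11 g/mol; 176 ÷ 88.11 ≈ 2, so the molecular formula is C14H8.

C14H8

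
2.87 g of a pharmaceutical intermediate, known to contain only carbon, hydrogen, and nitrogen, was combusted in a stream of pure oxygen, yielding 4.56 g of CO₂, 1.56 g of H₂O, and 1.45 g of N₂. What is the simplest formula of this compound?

C3H5N3

mol C = 4.56 g CO₂ ÷ 44.009 g/mol = 0.1036 mol
mol H = 2 × 1.56 g H₂O ÷ 18.015 g/mol = 0.1732 mol
mol N = 2 × 1.45 g N₂ ÷ 28.014 g/mol = 0.1035 mol
Divide by the smallest (0.1035 mol): C 1.001, H 1.673, N 1.000
Multiplying each by 3 gives whole numbers: C 3.00, H 5.02, N 3.00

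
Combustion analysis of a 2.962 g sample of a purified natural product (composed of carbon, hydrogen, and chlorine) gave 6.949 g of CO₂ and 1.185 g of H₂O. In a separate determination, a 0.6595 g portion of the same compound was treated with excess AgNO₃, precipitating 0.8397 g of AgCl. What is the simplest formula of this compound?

mol C = 6.949 g CO₂ ÷ 44.009 g/mol = 0.15790 mol
mol H = 2 × 1.185 g H₂O ÷ 18.015 g/mol = 0.13156 mol
From the AgCl data: mol Cl per gram of compound = (0.8397 ÷ 143.318) ÷ 0.6595 = 0.0088840 mol/g, so in the 2.962 g combustion sample mol Cl = 0.026314 mol
Divide by the smallest (0.026314 mol): C 6.000, H 4.999, Cl 1.000

C6H5Cl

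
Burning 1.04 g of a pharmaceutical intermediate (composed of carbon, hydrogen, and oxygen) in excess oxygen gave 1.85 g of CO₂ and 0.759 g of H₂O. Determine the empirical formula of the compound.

mol C = 1.85 g CO₂ ÷ 44.009 g/mol = 0.04204 mol
mol H = 2 × 0.759 g H₂O ÷ 18.015 g/mol = 0.08426 mol
mass O = 1.04 − (0.5049 + 0.08494) = 0.4502 g → mol O = 0.4502 ÷ 15.999 = 0.02814 mol
Divide by the smallest (0.02814 mol): C 1.494, H 2.995, O 1.000
Multiplying each by 2 gives whole numbers: C 2.99, H 5.99, O 2.00

C3H6O2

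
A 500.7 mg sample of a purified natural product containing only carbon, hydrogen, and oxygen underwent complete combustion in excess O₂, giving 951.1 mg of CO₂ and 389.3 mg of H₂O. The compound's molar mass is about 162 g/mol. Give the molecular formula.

C7H14O4

mol C = 0.9511 g CO₂ ÷ 44.009 g/mol = 0.021611 mol
mol H = 2 × 0.3893 g H₂O ÷ 18.015 g/mol = 0.043220 mol
mass O = 0.5007 − (0.25958 + 0.043565) = 0.19756 g → mol O = 0.19756 ÷ 15.999 = 0.012348 mol
Divide by the smallest (0.012348 mol): C 1.750, H 3.500, O 1.000
Multiplying each by 4 gives whole numbers: C 7.00, H 14.00, O 4.00
Empirical formula: C7H14O4
Empirical-formula mass = 162.19 g/mol; 162 ÷ 162.19 ≈ 1, so the molecular formula is C7H14O4.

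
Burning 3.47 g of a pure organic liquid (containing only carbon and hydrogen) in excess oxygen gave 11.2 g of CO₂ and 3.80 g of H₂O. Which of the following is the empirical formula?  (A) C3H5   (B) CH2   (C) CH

(A) C3H5

mol C = 11.2 g CO₂ ÷ 44.009 g/mol = 0.2545 mol
mol H = 2 × 3.80 g H₂O ÷ 18.015 g/mol = 0.4219 mol
Divide by the smallest (0.2545 mol): C 1.000, H 1.658
Multiplying each by 3 gives whole numbers: C 3.00, H 4.97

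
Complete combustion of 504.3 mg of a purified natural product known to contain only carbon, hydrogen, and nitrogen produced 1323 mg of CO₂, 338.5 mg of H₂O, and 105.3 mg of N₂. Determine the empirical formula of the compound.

mol C = 1.323 g CO₂ ÷ 44.009 g/mol = 0.030062 mol
mol H = 2 × 0.3385 g H₂O ÷ 18.015 g/mol = 0.037580 mol
mol N = 2 × 0.1053 g N₂ ÷ 28.014 g/mol = 0.0075177 mol
Divide by the smallest (0.0075177 mol): C 3.999, H 4.999, N 1.000

C4H5N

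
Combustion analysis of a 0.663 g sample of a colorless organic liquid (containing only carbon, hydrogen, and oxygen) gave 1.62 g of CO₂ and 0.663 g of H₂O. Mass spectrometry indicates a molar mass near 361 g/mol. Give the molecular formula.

mol C = 1.62 g CO₂ ÷ 44.009 g/mol = 0.03681 mol
mol H = 2 × 0.663 g H₂O ÷ 18.015 g/mol = 0.07361 mol
mass O = 0.663 − (0.4421 + 0.07419) = 0.1467 g → mol O = 0.1467 ÷ 15.999 = 0.009168 mol
Divide by the smallest (0.009168 mol): C 4.015, H 8.029, O 1.000
Empirical formula: C4H8O
Empirical-formula mass = 72.11 g/mol; 361 ÷ 72.11 ≈ 5, so the molecular formula is C20H40O5.

C20H40O5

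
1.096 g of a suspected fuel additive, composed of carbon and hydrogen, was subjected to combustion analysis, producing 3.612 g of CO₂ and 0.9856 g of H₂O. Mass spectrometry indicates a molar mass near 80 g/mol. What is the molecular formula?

C6H8

mol C = 3.612 g CO₂ ÷ 44.009 g/mol = 0.082074 mol
mol H = 2 × 0.9856 g H₂O ÷ 18.015 g/mol = 0.10942 mol
Divide by the smallest (0.082074 mol): C 1.000, H 1.333
Multiplying each by 3 gives whole numbers: C 3.00, H 4.00
Empirical formula: C3H4
Empirical-formula mass = 40.06 g/mol; 80 ÷ 40.06 ≈ 2, so the molecular formula is C6H8.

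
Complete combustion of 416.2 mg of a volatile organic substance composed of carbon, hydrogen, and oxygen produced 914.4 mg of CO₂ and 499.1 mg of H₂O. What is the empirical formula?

C3H8O

mol C = 0.9144 g CO₂ ÷ 44.009 g/mol = 0.020778 mol
mol H = 2 × 0.4991 g H₂O ÷ 18.015 g/mol = 0.055409 mol
mass O = 0.4162 − (0.24956 + 0.055853) = 0.11079 g → mol O = 0.11079 ÷ 15.999 = 0.0069247 mol
Divide by the smallest (0.0069247 mol): C 3.001, H 8.002, O 1.000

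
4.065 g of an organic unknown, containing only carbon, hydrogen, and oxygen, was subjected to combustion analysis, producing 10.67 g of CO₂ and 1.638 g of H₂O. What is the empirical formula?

mol C = 10.67 g CO₂ ÷ 44.009 g/mol = 0.24245 mol
mol H = 2 × 1.638 g H₂O ÷ 18.015 g/mol = 0.18185 mol
mass O = 4.065 − (2.9121 + 0.18330) = 0.96962 g → mol O = 0.96962 ÷ 15.999 = 0.060605 mol
Divide by the smallest (0.060605 mol): C 4.000, H 3.001, O 1.000

C4H3O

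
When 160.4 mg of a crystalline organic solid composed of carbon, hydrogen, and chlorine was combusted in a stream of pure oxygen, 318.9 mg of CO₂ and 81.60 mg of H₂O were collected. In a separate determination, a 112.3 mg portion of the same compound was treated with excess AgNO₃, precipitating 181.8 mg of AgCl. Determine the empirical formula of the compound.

C4H5Cl

mol C = 0.3189 g CO₂ ÷ 44.009 g/mol = 0.0072462 mol
mol H = 2 × 0.08160 g H₂O ÷ 18.015 g/mol = 0.0090591 mol
From the AgCl data: mol Cl per gram of compound = (0.1818 ÷ 143.318) ÷ 0.1123 = 0.011296 mol/g, so in the 0.1604 g combustion sample mol Cl = 0.0018118 mol
Divide by the smallest (0.0018118 mol): C 3.999, H 5.000, Cl 1.000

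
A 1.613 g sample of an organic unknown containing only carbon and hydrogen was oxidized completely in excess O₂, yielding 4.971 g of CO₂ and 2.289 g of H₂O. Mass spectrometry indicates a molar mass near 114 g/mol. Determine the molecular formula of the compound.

mol C = 4.971 g CO₂ ÷ 44.009 g/mol = 0.11295 mol
mol H = 2 × 2.289 g H₂O ÷ 18.015 g/mol = 0.25412 mol
Divide by the smallest (0.11295 mol): C 1.000, H 2.250
Multiplying each by 4 gives whole numbers: C 4.00, H 9.00
Empirical formula: C4H9
Empirical-formula mass = 57.12 g/mol; 114 ÷ 57.12 ≈ 2, so the molecular formula is C8H18.

C8H18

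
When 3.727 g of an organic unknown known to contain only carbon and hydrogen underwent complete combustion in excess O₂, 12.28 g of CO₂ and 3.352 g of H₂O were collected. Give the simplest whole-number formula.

mol C = 12.28 g CO₂ ÷ 44.009 g/mol = 0.27903 mol
mol H = 2 × 3.352 g H₂O ÷ 18.015 g/mol = 0.37213 mol
Divide by the smallest (0.27903 mol): C 1.000, H 1.334
Multiplying each by 3 gives whole numbers: C 3.00, H 4.00

C3H4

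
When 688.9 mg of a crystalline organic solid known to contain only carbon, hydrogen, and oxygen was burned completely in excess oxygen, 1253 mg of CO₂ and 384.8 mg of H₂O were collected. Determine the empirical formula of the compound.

mol C = 1.253 g CO₂ ÷ 44.009 g/mol = 0.028471 mol
mol H = 2 × 0.3848 g H₂O ÷ 18.015 g/mol = 0.042720 mol
mass O = 0.6889 − (0.34197 + 0.043062) = 0.30387 g → mol O = 0.30387 ÷ 15.999 = 0.018993 mol
Divide by the smallest (0.018993 mol): C 1.499, H 2.249, O 1.000
Multiplying each by 4 gives whole numbers: C 6.00, H 9.00, O 4.00

C6H9O4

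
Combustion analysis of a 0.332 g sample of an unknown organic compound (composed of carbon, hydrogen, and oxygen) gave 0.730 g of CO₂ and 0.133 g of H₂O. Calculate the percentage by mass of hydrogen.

4.5%

mol C = 0.730 g CO₂ ÷ 44.009 g/mol = 0.01659 mol
mol H = 2 × 0.133 g H₂O ÷ 18.015 g/mol = 0.01477 mol
mass O = 0.332 − (0.1992 + 0.01488) = 0.1179 g → mol O = 0.1179 ÷ 15.999 = 0.007368 mol
mass % H = 0.01488 g ÷ 0.332 g × 100%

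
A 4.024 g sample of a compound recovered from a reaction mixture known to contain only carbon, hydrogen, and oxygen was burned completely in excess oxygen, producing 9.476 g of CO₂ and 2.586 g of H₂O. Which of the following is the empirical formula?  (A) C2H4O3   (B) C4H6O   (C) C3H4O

mol C = 9.476 g CO₂ ÷ 44.009 g/mol = 0.21532 mol
mol H = 2 × 2.586 g H₂O ÷ 18.015 g/mol = 0.28709 mol
mass O = 4.024 − (2.5862 + 0.28939) = 1.1484 g → mol O = 1.1484 ÷ 15.999 = 0.071780 mol
Divide by the smallest (0.071780 mol): C 3.000, H 4.000, O 1.000

(C) C3H4O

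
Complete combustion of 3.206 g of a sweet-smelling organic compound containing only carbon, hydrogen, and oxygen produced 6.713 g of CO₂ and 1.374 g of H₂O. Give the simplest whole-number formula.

mol C = 6.713 g CO₂ ÷ 44.009 g/mol = 0.15254 mol
mol H = 2 × 1.374 g H₂O ÷ 18.015 g/mol = 0.15254 mol
mass O = 3.206 − (1.8321 + 0.15376) = 1.2201 g → mol O = 1.2201 ÷ 15.999 = 0.076262 mol
Divide by the smallest (0.076262 mol): C 2.000, H 2.000, O 1.000

C2H2O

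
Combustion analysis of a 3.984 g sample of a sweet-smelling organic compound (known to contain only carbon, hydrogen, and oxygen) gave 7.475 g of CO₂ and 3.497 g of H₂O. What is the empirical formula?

C7H16O4

mol C = 7.475 g CO₂ ÷ 44.009 g/mol = 0.16985 mol
mol H = 2 × 3.497 g H₂O ÷ 18.015 g/mol = 0.38823 mol
mass O = 3.984 − (2.0401 + 0.39134) = 1.5526 g → mol O = 1.5526 ÷ 15.999 = 0.097042 mol
Divide by the smallest (0.097042 mol): C 1.750, H 4.001, O 1.000
Multiplying each by 4 gives whole numbers: C 7.00, H 16.00, O 4.00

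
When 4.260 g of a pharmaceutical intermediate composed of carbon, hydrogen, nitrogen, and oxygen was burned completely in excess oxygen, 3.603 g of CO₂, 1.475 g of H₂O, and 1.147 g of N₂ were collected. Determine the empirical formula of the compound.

mol C = 3.603 g CO₂ ÷ 44.009 g/mol = 0.081870 mol
mol H = 2 × 1.475 g H₂O ÷ 18.015 g/mol = 0.16375 mol
mol N = 2 × 1.147 g N₂ ÷ 28.014 g/mol = 0.081888 mol
mass O = 4.260 − (0.98334 + 0.16506 + 1.1470) = 1.9646 g → mol O = 1.9646 ÷ 15.999 = 0.12280 mol
Divide by the smallest (0.081870 mol): C 1.000, H 2.000, N 1.000, O 1.500
Multiplying each by 2 gives whole numbers: C 2.00, H 4.00, N 2.00, O 3.00

C2H4N2O3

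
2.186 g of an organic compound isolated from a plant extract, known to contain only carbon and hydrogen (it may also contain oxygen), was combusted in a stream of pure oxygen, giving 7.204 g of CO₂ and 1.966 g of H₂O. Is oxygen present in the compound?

mol C = 7.204 g CO₂ ÷ 44.009 g/mol = 0.16369 mol
mol H = 2 × 1.966 g H₂O ÷ 18.015 g/mol = 0.21826 mol
C and H together account for 2.1861 g — essentially the entire 2.186 g sample — so the compound contains no oxygen.

no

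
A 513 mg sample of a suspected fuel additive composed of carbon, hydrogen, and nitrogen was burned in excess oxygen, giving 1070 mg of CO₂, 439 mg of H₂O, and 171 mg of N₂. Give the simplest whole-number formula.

mol C = 1.07 g CO₂ ÷ 44.009 g/mol = 0.02431 mol
mol H = 2 × 0.439 g H₂O ÷ 18.015 g/mol = 0.04874 mol
mol N = 2 × 0.171 g N₂ ÷ 28.014 g/mol = 0.01221 mol
Divide by the smallest (0.01221 mol): C 1.992, H 3.992, N 1.000

C2H4N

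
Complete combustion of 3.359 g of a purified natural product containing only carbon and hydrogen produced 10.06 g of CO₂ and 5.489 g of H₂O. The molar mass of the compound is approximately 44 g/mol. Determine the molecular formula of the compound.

mol C = 10.06 g CO₂ ÷ 44.009 g/mol = 0.22859 mol
mol H = 2 × 5.489 g H₂O ÷ 18.015 g/mol = 0.60938 mol
Divide by the smallest (0.22859 mol): C 1.000, H 2.666
Multiplying each by 3 gives whole numbers: C 3.00, H 8.00
Empirical formula: C3H8
Empirical-formula mass = 44.10 g/mol; 44 ÷ 44.10 ≈ 1, so the molecular formula is C3H8.

C3H8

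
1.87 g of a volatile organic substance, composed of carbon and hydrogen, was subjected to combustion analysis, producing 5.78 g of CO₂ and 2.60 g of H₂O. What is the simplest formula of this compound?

C5H11

mol C = 5.78 g CO₂ ÷ 44.009 g/mol = 0.1313 mol
mol H = 2 × 2.60 g H₂O ÷ 18.015 g/mol = 0.2886 mol
Divide by the smallest (0.1313 mol): C 1.000, H 2.198
Multiplying each by 5 gives whole numbers: C 5.00, H 10.99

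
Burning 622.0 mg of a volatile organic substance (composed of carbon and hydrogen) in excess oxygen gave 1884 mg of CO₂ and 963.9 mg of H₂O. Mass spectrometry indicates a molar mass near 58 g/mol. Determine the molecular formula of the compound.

mol C = 1.884 g CO₂ ÷ 44.009 g/mol = 0.042809 mol
mol H = 2 × 0.9639 g H₂O ÷ 18.015 g/mol = 0.10701 mol
Divide by the smallest (0.042809 mol): C 1.000, H 2.500
Multiplying each by 2 gives whole numbers: C 2.00, H 5.00
Empirical formula: C2H5
Empirical-formula mass = 29.06 g/mol; 58 ÷ 29.06 ≈ 2, so the molecular formula is C4H10.

C4H10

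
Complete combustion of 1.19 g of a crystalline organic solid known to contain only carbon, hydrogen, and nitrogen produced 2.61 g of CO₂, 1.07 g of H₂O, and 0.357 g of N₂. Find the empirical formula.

mol C = 2.61 g CO₂ ÷ 44.009 g/mol = 0.05931 mol
mol H = 2 × 1.07 g H₂O ÷ 18.015 g/mol = 0.1188 mol
mol N = 2 × 0.357 g N₂ ÷ 28.014 g/mol = 0.02549 mol
Divide by the smallest (0.02549 mol): C 2.327, H 4.661, N 1.000
Multiplying each by 3 gives whole numbers: C 6.98, H 13.98, N 3.00

C7H14N3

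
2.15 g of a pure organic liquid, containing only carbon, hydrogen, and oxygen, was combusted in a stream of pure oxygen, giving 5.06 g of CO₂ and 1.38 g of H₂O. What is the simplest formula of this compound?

C3H4O

mol C = 5.06 g CO₂ ÷ 44.009 g/mol = 0.1150 mol
mol H = 2 × 1.38 g H₂O ÷ 18.015 g/mol = 0.1532 mol
mass O = 2.15 − (1.381 + 0.1544) = 0.6146 g → mol O = 0.6146 ÷ 15.999 = 0.03841 mol
Divide by the smallest (0.03841 mol): C 2.993, H 3.988, O 1.000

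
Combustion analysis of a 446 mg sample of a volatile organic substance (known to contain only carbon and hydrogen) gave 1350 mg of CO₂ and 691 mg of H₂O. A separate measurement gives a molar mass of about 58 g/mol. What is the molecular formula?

C4H10

mol C = 1.35 g CO₂ ÷ 44.009 g/mol = 0.03068 mol
mol H = 2 × 0.691 g H₂O ÷ 18.015 g/mol = 0.07671 mol
Divide by the smallest (0.03068 mol): C 1.000, H 2.501
Multiplying each by 2 gives whole numbers: C 2.00, H 5.00
Empirical formula: C2H5
Empirical-formula mass = 29.06 g/mol; 58 ÷ 29.06 ≈ 2, so the molecular formula is C4H10.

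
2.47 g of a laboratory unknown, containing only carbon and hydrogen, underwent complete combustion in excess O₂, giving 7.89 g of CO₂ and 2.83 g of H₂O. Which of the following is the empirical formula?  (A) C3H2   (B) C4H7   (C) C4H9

(B) C4H7

mol C = 7.89 g CO₂ ÷ 44.009 g/mol = 0.1793 mol
mol H = 2 × 2.83 g H₂O ÷ 18.015 g/mol = 0.3142 mol
Divide by the smallest (0.1793 mol): C 1.000, H 1.752
Multiplying each by 4 gives whole numbers: C 4.00, H 7.01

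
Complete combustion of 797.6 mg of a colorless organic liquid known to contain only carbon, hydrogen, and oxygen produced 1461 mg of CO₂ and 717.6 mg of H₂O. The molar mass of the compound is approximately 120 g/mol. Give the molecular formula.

C5H12O3

mol C = 1.461 g CO₂ ÷ 44.009 g/mol = 0.033198 mol
mol H = 2 × 0.7176 g H₂O ÷ 18.015 g/mol = 0.079667 mol
mass O = 0.7976 − (0.39874 + 0.080304) = 0.31856 g → mol O = 0.31856 ÷ 15.999 = 0.019911 mol
Divide by the smallest (0.019911 mol): C 1.667, H 4.001, O 1.000
Multiplying each by 3 gives whole numbers: C 5.00, H 12.00, O 3.00
Empirical formula: C5H12O3
Empirical-formula mass = 120.15 g/mol; 120 ÷ 120.15 ≈ 1, so the molecular formula is C5H12O3.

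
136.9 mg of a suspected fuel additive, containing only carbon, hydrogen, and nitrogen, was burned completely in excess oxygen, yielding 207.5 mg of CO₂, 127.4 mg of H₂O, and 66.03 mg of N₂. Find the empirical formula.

mol C = 0.2075 g CO₂ ÷ 44.009 g/mol = 0.0047149 mol
mol H = 2 × 0.1274 g H₂O ÷ 18.015 g/mol = 0.014144 mol
mol N = 2 × 0.06603 g N₂ ÷ 28.014 g/mol = 0.0047141 mol
Divide by the smallest (0.0047141 mol): C 1.000, H 3.000, N 1.000

CH3N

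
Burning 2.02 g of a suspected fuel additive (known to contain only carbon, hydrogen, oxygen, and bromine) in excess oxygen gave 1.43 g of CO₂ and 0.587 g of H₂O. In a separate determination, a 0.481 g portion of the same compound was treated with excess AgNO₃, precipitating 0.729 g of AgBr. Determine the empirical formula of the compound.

mol C = 1.43 g CO₂ ÷ 44.009 g/mol = 0.03249 mol
mol H = 2 × 0.587 g H₂O ÷ 18.015 g/mol = 0.06517 mol
From the AgBr data: mol Br per gram of compound = (0.729 ÷ 187.772) ÷ 0.481 = 0.008071 mol/g, so in the 2.02 g combustion sample mol Br = 0.01630 mol
mass O = 2.02 − (0.3903 + 0.06569 + 1.303) = 0.2613 g → mol O = 0.2613 ÷ 15.999 = 0.01633 mol
Divide by the smallest (0.01630 mol): C 1.993, H 3.997, Br 1.000, O 1.002

C2H4BrO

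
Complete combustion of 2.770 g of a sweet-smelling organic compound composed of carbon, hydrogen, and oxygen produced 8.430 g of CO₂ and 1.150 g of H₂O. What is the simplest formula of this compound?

C9H6O

mol C = 8.430 g CO₂ ÷ 44.009 g/mol = 0.19155 mol
mol H = 2 × 1.150 g H₂O ÷ 18.015 g/mol = 0.12767 mol
mass O = 2.770 − (2.3007 + 0.12869) = 0.34058 g → mol O = 0.34058 ÷ 15.999 = 0.021288 mol
Divide by the smallest (0.021288 mol): C 8.998, H 5.997, O 1.000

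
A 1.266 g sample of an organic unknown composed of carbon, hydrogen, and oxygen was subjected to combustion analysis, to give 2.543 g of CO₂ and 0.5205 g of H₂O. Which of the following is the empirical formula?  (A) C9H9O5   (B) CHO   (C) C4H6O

mol C = 2.543 g CO₂ ÷ 44.009 g/mol = 0.057784 mol
mol H = 2 × 0.5205 g H₂O ÷ 18.015 g/mol = 0.057785 mol
mass O = 1.266 − (0.69404 + 0.058247) = 0.51371 g → mol O = 0.51371 ÷ 15.999 = 0.032109 mol
Divide by the smallest (0.032109 mol): C 1.800, H 1.800, O 1.000
Multiplying each by 5 gives whole numbers: C 9.00, H 9.00, O 5.00

(A) C9H9O5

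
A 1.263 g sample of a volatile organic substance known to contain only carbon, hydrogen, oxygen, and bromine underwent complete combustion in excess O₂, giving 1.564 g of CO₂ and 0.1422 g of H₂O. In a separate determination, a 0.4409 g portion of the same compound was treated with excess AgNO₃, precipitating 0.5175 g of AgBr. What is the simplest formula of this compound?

C9H4Br2O3

mol C = 1.564 g CO₂ ÷ 44.009 g/mol = 0.035538 mol
mol H = 2 × 0.1422 g H₂O ÷ 18.015 g/mol = 0.015787 mol
From the AgBr data: mol Br per gram of compound = (0.5175 ÷ 187.772) ÷ 0.4409 = 0.0062509 mol/g, so in the 1.263 g combustion sample mol Br = 0.0078948 mol
mass O = 1.263 − (0.42685 + 0.015913 + 0.63083) = 0.18941 g → mol O = 0.18941 ÷ 15.999 = 0.011839 mol
Divide by the smallest (0.0078948 mol): C 4.501, H 2.000, Br 1.000, O 1.500
Multiplying each by 2 gives whole numbers: C 9.00, H 4.00, Br 2.00, O 3.00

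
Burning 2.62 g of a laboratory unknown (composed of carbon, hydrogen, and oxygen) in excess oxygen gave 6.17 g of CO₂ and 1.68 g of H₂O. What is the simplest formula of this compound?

C3H4O

mol C = 6.17 g CO₂ ÷ 44.009 g/mol = 0.1402 mol
mol H = 2 × 1.68 g H₂O ÷ 18.015 g/mol = 0.1865 mol
mass O = 2.62 − (1.684 + 0.1880) = 0.7481 g → mol O = 0.7481 ÷ 15.999 = 0.04676 mol
Divide by the smallest (0.04676 mol): C 2.998, H 3.989, O 1.000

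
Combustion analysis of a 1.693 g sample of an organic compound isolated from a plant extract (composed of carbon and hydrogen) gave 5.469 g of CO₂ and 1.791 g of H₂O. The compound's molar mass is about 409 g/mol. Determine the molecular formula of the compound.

C30H48

mol C = 5.469 g CO₂ ÷ 44.009 g/mol = 0.12427 mol
mol H = 2 × 1.791 g H₂O ÷ 18.015 g/mol = 0.19883 mol
Divide by the smallest (0.12427 mol): C 1.000, H 1.600
Multiplying each by 5 gives whole numbers: C 5.00, H 8.00
Empirical formula: C5H8
Empirical-formula mass = 68.12 g/mol; 409 ÷ 68.12 ≈ 6, so the molecular formula is C30H48.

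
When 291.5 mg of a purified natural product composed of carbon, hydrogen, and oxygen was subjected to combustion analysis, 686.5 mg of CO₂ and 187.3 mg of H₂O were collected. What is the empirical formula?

C3H4O

mol C = 0.6865 g CO₂ ÷ 44.009 g/mol = 0.015599 mol
mol H = 2 × 0.1873 g H₂O ÷ 18.015 g/mol = 0.020794 mol
mass O = 0.2915 − (0.18736 + 0.020960) = 0.083179 g → mol O = 0.083179 ÷ 15.999 = 0.0051990 mol
Divide by the smallest (0.0051990 mol): C 3.000, H 4.000, O 1.000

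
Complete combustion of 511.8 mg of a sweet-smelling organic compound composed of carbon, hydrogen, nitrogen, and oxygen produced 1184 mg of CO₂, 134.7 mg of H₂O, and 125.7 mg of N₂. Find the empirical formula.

mol C = 1.184 g CO₂ ÷ 44.009 g/mol = 0.026904 mol
mol H = 2 × 0.1347 g H₂O ÷ 18.015 g/mol = 0.014954 mol
mol N = 2 × 0.1257 g N₂ ÷ 28.014 g/mol = 0.0089741 mol
mass O = 0.5118 − (0.32314 + 0.015074 + 0.12570) = 0.047887 g → mol O = 0.047887 ÷ 15.999 = 0.0029931 mol
Divide by the smallest (0.0029931 mol): C 8.988, H 4.996, N 2.998, O 1.000

C9H5N3O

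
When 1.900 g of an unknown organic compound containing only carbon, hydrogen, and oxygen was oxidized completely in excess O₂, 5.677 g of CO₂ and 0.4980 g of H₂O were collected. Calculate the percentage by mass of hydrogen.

mol C = 5.677 g CO₂ ÷ 44.009 g/mol = 0.12900 mol
mol H = 2 × 0.4980 g H₂O ÷ 18.015 g/mol = 0.055287 mol
mass O = 1.900 − (1.5494 + 0.055730) = 0.29490 g → mol O = 0.29490 ÷ 15.999 = 0.018432 mol
mass % H = 0.055730 g ÷ 1.900 g × 100%

2.93%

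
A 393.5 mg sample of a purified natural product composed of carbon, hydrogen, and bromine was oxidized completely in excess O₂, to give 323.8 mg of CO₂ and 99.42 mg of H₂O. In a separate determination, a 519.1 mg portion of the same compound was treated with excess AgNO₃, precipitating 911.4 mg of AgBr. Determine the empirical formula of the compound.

C2H3Br

mol C = 0.3238 g CO₂ ÷ 44.009 g/mol = 0.0073576 mol
mol H = 2 × 0.09942 g H₂O ÷ 18.015 g/mol = 0.011037 mol
From the AgBr data: mol Br per gram of compound = (0.9114 ÷ 187.772) ÷ 0.5191 = 0.0093503 mol/g, so in the 0.3935 g combustion sample mol Br = 0.0036794 mol
Divide by the smallest (0.0036794 mol): C 2.000, H 3.000, Br 1.000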